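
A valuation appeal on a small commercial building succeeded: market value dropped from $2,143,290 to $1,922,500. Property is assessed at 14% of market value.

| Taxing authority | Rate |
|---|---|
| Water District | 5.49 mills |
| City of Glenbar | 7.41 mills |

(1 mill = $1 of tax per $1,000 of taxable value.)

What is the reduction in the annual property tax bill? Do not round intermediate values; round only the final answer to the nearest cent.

Old assessed value = $2,143,290 × 0.14 = $300,060.6
New assessed value = $1,922,500 × 0.14 = $269,150
Combined rate = 0.00549 + 0.00741 = 0.0129
Old tax = $300,060.6 × 0.0129 = $3,870.78174
New tax = $269,150 × 0.0129 = $3,472.035
Reduction = $3,870.78174 − $3,472.035 = $398.74674

$398.75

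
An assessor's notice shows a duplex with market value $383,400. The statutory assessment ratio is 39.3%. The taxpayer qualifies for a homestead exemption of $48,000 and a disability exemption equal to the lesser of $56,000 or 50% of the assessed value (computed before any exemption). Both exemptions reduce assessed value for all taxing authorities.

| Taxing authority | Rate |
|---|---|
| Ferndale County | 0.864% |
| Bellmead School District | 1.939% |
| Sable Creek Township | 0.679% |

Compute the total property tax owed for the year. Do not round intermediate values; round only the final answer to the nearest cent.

$1,625.27

Assessed value = $383,400 × 0.393 = $150,676.2
Disability exemption = min($56,000, 50% × $150,676.2) = min($56,000, $75,338.1) = $56,000 (dollar cap binds)
Taxable value = $150,676.2 − $48,000 − $56,000 = $46,676.2
Ferndale County: $46,676.2 × 0.00864 = $403.282368
Bellmead School District: $46,676.2 × 0.01939 = $905.051518
Sable Creek Township: $46,676.2 × 0.00679 = $316.931398
Total = $1,625.265284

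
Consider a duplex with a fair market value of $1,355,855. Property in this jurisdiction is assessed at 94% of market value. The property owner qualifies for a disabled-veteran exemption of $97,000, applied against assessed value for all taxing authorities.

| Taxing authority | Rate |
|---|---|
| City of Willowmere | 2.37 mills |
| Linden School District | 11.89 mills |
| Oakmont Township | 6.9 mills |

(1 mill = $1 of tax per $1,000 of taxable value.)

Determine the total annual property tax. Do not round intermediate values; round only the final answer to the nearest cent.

Assessed value = $1,355,855 × 0.94 = $1,274,503.7
Taxable value = $1,274,503.7 − $97,000 = $1,177,503.7
City of Willowmere: $1,177,503.7 × 0.00237 = $2,790.683769
Linden School District: $1,177,503.7 × 0.01189 = $14,000.518993
Oakmont Township: $1,177,503.7 × 0.0069 = $8,124.77553
Total = $2,790.683769 + $14,000.518993 + $8,124.77553 = $24,915.978292

$24,915.98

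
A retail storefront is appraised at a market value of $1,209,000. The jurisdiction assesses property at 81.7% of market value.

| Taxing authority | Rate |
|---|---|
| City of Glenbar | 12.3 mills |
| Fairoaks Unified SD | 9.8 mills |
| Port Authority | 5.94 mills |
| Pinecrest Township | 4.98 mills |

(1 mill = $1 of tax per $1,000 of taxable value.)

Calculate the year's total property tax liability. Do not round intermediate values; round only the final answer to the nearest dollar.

Assessed value = $1,209,000 × 0.817 = $987,753
City of Glenbar: $987,753 × 0.0123 = $12,149.3619
Fairoaks Unified SD: $987,753 × 0.0098 = $9,679.9794
Port Authority: $987,753 × 0.00594 = $5,867.25282
Pinecrest Township: $987,753 × 0.00498 = $4,919.00994
Total = $12,149.3619 + $9,679.9794 + $5,867.25282 + $4,919.00994 = $32,615.60406

$32,616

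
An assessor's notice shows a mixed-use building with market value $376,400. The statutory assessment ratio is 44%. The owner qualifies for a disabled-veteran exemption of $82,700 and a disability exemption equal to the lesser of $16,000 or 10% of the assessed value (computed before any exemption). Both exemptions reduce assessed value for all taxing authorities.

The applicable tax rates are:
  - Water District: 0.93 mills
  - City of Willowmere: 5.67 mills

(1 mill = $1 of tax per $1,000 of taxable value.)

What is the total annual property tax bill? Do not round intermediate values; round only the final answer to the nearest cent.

$441.65

Assessed value = $376,400 × 0.44 = $165,616
Disability exemption = min($16,000, 10% × $165,616) = min($16,000, $16,561.6) = $16,000 (dollar cap binds)
Taxable value = $165,616 − $82,700 − $16,000 = $66,916
Water District: $66,916 × 0.00093 = $62.23188
City of Willowmere: $66,916 × 0.00567 = $379.41372
Total = $441.6456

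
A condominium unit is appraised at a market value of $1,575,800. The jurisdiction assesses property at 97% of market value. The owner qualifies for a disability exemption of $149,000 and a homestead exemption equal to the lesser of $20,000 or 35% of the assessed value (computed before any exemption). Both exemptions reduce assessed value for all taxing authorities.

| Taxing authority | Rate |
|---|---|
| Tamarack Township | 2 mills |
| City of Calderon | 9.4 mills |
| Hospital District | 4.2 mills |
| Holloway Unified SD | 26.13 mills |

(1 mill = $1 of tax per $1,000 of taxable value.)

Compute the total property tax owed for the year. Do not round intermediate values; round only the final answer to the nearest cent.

$56,733.02

Assessed value = $1,575,800 × 0.97 = $1,528,526
Homestead exemption = min($20,000, 35% × $1,528,526) = min($20,000, $534,984.1) = $20,000 (dollar cap binds)
Taxable value = $1,528,526 − $149,000 − $20,000 = $1,359,526
Tamarack Township: $1,359,526 × 0.002 = $2,719.052
City of Calderon: $1,359,526 × 0.0094 = $12,779.5444
Hospital District: $1,359,526 × 0.0042 = $5,710.0092
Holloway Unified SD: $1,359,526 × 0.02613 = $35,524.41438
Total = $56,733.01998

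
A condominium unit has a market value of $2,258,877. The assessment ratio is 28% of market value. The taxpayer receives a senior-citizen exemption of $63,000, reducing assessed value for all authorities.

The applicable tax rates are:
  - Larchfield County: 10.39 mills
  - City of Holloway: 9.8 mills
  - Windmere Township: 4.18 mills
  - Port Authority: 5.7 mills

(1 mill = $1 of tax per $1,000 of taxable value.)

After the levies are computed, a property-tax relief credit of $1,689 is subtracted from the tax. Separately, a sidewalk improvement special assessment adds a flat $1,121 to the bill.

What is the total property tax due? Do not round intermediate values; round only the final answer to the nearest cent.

Assessed value = $2,258,877 × 0.28 = $632,485.56
Taxable value = $632,485.56 − $63,000 = $569,485.56
Larchfield County: $569,485.56 × 0.01039 = $5,916.9549684
City of Holloway: $569,485.56 × 0.0098 = $5,580.958488
Windmere Township: $569,485.56 × 0.00418 = $2,380.4496408
Port Authority: $569,485.56 × 0.0057 = $3,246.067692
Levies subtotal = $17,124.4307892
After credit = $17,124.4307892 − $1,689 = $15,435.4307892
Total = $15,435.4307892 + $1,121 = $16,556.4307892

$16,556.43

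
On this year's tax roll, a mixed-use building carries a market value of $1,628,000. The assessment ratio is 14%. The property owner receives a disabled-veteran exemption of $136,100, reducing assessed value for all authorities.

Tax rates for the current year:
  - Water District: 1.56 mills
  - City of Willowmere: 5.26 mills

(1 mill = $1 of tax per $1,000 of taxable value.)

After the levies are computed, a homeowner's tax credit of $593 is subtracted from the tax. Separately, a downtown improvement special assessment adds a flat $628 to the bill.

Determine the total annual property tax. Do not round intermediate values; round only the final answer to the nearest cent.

$661.21

Assessed value = $1,628,000 × 0.14 = $227,920
Taxable value = $227,920 − $136,100 = $91,820
Water District: $91,820 × 0.00156 = $143.2392
City of Willowmere: $91,820 × 0.00526 = $482.9732
Levies subtotal = $626.2124
After credit = $626.2124 − $593 = $33.2124
Total = $33.2124 + $628 = $661.2124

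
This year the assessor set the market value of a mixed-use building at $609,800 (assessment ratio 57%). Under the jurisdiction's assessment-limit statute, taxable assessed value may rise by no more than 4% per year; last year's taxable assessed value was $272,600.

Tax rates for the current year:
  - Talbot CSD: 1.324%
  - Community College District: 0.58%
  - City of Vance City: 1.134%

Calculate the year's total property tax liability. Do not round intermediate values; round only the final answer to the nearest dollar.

Uncapped assessed value = $609,800 × 0.57 = $347,586
Cap limit = $272,600 × 1.04 = $283,504
Taxable assessed value = min($347,586, $283,504) = $283,504 (cap binds)
Talbot CSD: $283,504 × 0.01324 = $3,753.59296
Community College District: $283,504 × 0.0058 = $1,644.3232
City of Vance City: $283,504 × 0.01134 = $3,214.93536
Total = $8,612.85152

$8,613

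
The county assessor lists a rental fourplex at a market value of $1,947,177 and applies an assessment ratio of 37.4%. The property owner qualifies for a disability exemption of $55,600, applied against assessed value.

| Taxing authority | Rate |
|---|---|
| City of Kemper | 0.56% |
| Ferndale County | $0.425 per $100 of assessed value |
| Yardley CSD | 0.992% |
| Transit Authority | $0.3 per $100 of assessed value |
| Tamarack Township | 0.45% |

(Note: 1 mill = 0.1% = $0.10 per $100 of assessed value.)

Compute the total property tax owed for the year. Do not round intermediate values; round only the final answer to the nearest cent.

Assessed value = $1,947,177 × 0.374 = $728,244.198
Taxable value = $728,244.198 − $55,600 = $672,644.198
City of Kemper: $672,644.198 × 0.0056 = $3,766.8075088
Ferndale County: $672,644.198 × 0.00425 = $2,858.7378415
Yardley CSD: $672,644.198 × 0.00992 = $6,672.63044416
Transit Authority: $672,644.198 × 0.003 = $2,017.932594
Tamarack Township: $672,644.198 × 0.0045 = $3,026.898891
Total = $18,343.00727946

$18,343.01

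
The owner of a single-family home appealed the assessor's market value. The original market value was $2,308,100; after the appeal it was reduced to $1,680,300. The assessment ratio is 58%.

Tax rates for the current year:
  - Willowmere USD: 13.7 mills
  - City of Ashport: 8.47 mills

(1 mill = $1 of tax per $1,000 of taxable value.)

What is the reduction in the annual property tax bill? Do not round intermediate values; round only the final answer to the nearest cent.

$8,072.63

Old assessed value = $2,308,100 × 0.58 = $1,338,698
New assessed value = $1,680,300 × 0.58 = $974,574
Combined rate = 0.0137 + 0.00847 = 0.02217
Old tax = $1,338,698 × 0.02217 = $29,678.93466
New tax = $974,574 × 0.02217 = $21,606.30558
Reduction = $29,678.93466 − $21,606.30558 = $8,072.62908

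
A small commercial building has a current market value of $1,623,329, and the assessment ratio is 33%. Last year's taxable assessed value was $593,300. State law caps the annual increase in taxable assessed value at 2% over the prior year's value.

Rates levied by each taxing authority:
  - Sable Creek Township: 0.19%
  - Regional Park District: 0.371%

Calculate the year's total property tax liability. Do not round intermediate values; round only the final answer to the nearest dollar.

Uncapped assessed value = $1,623,329 × 0.33 = $535,698.57
Cap limit = $593,300 × 1.02 = $605,166
Taxable assessed value = min($535,698.57, $605,166) = $535,698.57 (cap does not bind)
Sable Creek Township: $535,698.57 × 0.0019 = $1,017.827283
Regional Park District: $535,698.57 × 0.00371 = $1,987.4416947
Total = $3,005.2689777

$3,005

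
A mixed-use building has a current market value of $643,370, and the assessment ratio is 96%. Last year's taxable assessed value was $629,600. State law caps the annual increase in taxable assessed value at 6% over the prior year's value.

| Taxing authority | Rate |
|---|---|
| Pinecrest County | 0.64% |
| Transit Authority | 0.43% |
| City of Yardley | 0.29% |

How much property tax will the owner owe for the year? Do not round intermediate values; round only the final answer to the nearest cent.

$8,399.84

Uncapped assessed value = $643,370 × 0.96 = $617,635.2
Cap limit = $629,600 × 1.06 = $667,376
Taxable assessed value = min($617,635.2, $667,376) = $617,635.2 (cap does not bind)
Pinecrest County: $617,635.2 × 0.0064 = $3,952.86528
Transit Authority: $617,635.2 × 0.0043 = $2,655.83136
City of Yardley: $617,635.2 × 0.0029 = $1,791.14208
Total = $8,399.83872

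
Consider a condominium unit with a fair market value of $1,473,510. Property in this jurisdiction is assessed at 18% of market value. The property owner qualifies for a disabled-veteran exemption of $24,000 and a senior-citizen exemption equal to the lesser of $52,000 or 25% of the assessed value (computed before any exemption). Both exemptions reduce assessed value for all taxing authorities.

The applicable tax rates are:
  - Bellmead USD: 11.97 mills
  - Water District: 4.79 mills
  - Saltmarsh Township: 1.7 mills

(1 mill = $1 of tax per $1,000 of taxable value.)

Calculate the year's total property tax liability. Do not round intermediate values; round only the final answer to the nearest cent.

Assessed value = $1,473,510 × 0.18 = $265,231.8
Senior-citizen exemption = min($52,000, 25% × $265,231.8) = min($52,000, $66,307.95) = $52,000 (dollar cap binds)
Taxable value = $265,231.8 − $24,000 − $52,000 = $189,231.8
Bellmead USD: $189,231.8 × 0.01197 = $2,265.104646
Water District: $189,231.8 × 0.00479 = $906.420322
Saltmarsh Township: $189,231.8 × 0.0017 = $321.69406
Total = $3,493.219028

$3,493.22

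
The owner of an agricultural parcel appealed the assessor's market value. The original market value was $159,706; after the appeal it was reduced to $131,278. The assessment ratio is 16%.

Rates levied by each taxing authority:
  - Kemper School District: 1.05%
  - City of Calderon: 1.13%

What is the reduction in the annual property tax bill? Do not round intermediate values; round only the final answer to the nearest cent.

Old assessed value = $159,706 × 0.16 = $25,552.96
New assessed value = $131,278 × 0.16 = $21,004.48
Combined rate = 0.0105 + 0.0113 = 0.0218
Old tax = $25,552.96 × 0.0218 = $557.054528
New tax = $21,004.48 × 0.0218 = $457.897664
Reduction = $557.054528 − $457.897664 = $99.156864

$99.16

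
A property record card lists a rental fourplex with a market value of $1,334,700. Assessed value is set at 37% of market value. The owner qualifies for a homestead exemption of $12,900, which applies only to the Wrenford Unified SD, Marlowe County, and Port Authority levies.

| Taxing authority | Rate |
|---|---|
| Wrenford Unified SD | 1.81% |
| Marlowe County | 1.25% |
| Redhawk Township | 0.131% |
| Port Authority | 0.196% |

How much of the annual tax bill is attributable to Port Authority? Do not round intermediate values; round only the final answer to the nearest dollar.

$943

Assessed value = $1,334,700 × 0.37 = $493,839
Port Authority taxable value = $493,839 − $12,900 = $480,939
Port Authority levy = $480,939 × 0.00196 = $942.64044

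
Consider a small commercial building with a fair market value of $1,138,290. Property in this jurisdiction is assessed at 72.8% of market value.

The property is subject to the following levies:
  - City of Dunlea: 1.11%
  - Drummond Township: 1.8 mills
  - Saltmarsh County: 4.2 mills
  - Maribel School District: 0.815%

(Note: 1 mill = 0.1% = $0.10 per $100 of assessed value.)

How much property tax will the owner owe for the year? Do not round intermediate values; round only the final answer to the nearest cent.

$20,924.05

Assessed value = $1,138,290 × 0.728 = $828,675.12
City of Dunlea: $828,675.12 × 0.0111 = $9,198.293832
Drummond Township: $828,675.12 × 0.0018 = $1,491.615216
Saltmarsh County: $828,675.12 × 0.0042 = $3,480.435504
Maribel School District: $828,675.12 × 0.00815 = $6,753.702228
Total = $20,924.04678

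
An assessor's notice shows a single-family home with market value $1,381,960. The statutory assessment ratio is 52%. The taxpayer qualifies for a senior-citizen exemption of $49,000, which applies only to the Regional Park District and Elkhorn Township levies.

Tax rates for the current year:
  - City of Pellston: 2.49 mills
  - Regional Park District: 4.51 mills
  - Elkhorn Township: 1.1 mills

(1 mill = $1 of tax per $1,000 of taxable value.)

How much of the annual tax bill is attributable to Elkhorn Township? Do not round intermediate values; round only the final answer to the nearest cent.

$736.58

Assessed value = $1,381,960 × 0.52 = $718,619.2
Elkhorn Township taxable value = $718,619.2 − $49,000 = $669,619.2
Elkhorn Township levy = $669,619.2 × 0.0011 = $736.58112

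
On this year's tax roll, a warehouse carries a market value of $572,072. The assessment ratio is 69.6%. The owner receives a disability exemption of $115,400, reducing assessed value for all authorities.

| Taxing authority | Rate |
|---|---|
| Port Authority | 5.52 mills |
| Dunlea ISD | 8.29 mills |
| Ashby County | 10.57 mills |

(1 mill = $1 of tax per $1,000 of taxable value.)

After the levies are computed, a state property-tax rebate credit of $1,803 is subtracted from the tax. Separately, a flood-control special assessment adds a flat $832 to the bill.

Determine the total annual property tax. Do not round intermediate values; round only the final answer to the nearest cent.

$5,922.74

Assessed value = $572,072 × 0.696 = $398,162.112
Taxable value = $398,162.112 − $115,400 = $282,762.112
Port Authority: $282,762.112 × 0.00552 = $1,560.84685824
Dunlea ISD: $282,762.112 × 0.00829 = $2,344.09790848
Ashby County: $282,762.112 × 0.01057 = $2,988.79552384
Levies subtotal = $6,893.74029056
After credit = $6,893.74029056 − $1,803 = $5,090.74029056
Total = $5,090.74029056 + $832 = $5,922.74029056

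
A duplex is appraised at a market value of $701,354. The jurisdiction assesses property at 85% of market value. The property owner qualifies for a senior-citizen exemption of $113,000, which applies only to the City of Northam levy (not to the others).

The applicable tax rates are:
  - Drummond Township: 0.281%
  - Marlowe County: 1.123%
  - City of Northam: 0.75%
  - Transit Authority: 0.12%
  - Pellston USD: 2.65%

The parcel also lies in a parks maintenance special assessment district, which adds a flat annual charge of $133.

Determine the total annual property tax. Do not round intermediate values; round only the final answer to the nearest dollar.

Assessed value = $701,354 × 0.85 = $596,150.9
Drummond Township: $596,150.9 × 0.00281 = $1,675.184029
Marlowe County: $596,150.9 × 0.01123 = $6,694.774607
City of Northam: ($596,150.9 − $113,000) × 0.0075 = $483,150.9 × 0.0075 = $3,623.63175
Transit Authority: $596,150.9 × 0.0012 = $715.38108
Pellston USD: $596,150.9 × 0.0265 = $15,797.99885
Levies subtotal = $28,506.970316
Total = $28,506.970316 + $133 = $28,639.970316

$28,640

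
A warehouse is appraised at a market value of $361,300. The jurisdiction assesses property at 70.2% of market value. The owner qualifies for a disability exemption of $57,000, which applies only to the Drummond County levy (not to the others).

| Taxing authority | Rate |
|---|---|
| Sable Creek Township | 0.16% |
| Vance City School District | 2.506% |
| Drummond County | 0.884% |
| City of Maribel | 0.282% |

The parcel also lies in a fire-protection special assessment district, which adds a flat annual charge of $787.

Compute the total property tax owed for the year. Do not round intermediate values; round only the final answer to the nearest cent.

Assessed value = $361,300 × 0.702 = $253,632.6
Sable Creek Township: $253,632.6 × 0.0016 = $405.81216
Vance City School District: $253,632.6 × 0.02506 = $6,356.032956
Drummond County: ($253,632.6 − $57,000) × 0.00884 = $196,632.6 × 0.00884 = $1,738.232184
City of Maribel: $253,632.6 × 0.00282 = $715.243932
Levies subtotal = $9,215.321232
Total = $9,215.321232 + $787 = $10,002.321232

$10,002.32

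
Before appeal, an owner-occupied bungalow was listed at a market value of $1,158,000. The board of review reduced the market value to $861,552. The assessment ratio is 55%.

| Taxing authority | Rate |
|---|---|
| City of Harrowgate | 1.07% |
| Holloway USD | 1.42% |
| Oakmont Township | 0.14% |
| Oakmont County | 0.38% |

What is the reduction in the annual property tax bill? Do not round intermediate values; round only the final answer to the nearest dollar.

$4,908

Old assessed value = $1,158,000 × 0.55 = $636,900
New assessed value = $861,552 × 0.55 = $473,853.6
Combined rate = 0.0107 + 0.0142 + 0.0014 + 0.0038 = 0.0301
Old tax = $636,900 × 0.0301 = $19,170.69
New tax = $473,853.6 × 0.0301 = $14,262.99336
Reduction = $19,170.69 − $14,262.99336 = $4,907.69664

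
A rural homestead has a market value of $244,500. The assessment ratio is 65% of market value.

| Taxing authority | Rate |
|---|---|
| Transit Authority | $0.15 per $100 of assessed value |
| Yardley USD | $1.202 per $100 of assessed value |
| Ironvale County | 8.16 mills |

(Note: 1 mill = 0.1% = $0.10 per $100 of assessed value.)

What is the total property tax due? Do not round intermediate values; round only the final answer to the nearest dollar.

Assessed value = $244,500 × 0.65 = $158,925
Transit Authority: $158,925 × 0.0015 = $238.3875
Yardley USD: $158,925 × 0.01202 = $1,910.2785
Ironvale County: $158,925 × 0.00816 = $1,296.828
Total = $3,445.494

$3,445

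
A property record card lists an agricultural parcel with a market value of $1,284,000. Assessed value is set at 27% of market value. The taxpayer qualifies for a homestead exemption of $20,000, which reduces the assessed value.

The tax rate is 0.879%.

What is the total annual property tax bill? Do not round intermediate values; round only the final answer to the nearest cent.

Assessed value = $1,284,000 × 0.27 = $346,680
Taxable value = $346,680 − $20,000 = $326,680
Tax = $326,680 × 0.00879 = $2,871.5172

$2,871.52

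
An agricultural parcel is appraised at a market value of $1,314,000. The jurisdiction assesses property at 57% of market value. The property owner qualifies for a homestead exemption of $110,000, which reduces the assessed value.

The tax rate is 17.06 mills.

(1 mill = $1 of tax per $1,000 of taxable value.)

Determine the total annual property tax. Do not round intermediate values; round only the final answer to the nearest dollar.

$10,901

Assessed value = $1,314,000 × 0.57 = $748,980
Taxable value = $748,980 − $110,000 = $638,980
Tax = $638,980 × 0.01706 = $10,900.9988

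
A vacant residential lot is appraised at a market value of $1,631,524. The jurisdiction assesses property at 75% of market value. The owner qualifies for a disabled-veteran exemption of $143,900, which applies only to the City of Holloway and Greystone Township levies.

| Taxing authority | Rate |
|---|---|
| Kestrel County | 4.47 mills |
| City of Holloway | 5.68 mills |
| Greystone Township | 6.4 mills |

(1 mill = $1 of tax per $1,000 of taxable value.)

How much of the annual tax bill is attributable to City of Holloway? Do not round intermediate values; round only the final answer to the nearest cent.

Assessed value = $1,631,524 × 0.75 = $1,223,643
City of Holloway taxable value = $1,223,643 − $143,900 = $1,079,743
City of Holloway levy = $1,079,743 × 0.00568 = $6,132.94024

$6,132.94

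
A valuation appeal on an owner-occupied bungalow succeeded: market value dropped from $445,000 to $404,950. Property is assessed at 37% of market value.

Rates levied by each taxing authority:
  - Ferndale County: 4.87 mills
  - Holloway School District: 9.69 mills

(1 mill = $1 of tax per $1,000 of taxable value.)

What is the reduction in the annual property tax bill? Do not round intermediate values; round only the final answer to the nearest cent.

$215.76

Old assessed value = $445,000 × 0.37 = $164,650
New assessed value = $404,950 × 0.37 = $149,831.5
Combined rate = 0.00487 + 0.00969 = 0.01456
Old tax = $164,650 × 0.01456 = $2,397.304
New tax = $149,831.5 × 0.01456 = $2,181.54664
Reduction = $2,397.304 − $2,181.54664 = $215.75736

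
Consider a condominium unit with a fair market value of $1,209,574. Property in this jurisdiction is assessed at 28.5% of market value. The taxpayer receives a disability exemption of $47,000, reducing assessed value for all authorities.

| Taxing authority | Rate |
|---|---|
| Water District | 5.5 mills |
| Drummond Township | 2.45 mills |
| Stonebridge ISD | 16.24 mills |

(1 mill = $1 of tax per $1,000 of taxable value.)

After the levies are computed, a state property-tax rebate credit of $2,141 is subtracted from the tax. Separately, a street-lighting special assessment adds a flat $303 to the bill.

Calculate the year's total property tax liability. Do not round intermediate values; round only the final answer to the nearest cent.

Assessed value = $1,209,574 × 0.285 = $344,728.59
Taxable value = $344,728.59 − $47,000 = $297,728.59
Water District: $297,728.59 × 0.0055 = $1,637.507245
Drummond Township: $297,728.59 × 0.00245 = $729.4350455
Stonebridge ISD: $297,728.59 × 0.01624 = $4,835.1123016
Levies subtotal = $7,202.0545921
After credit = $7,202.0545921 − $2,141 = $5,061.0545921
Total = $5,061.0545921 + $303 = $5,364.0545921

$5,364.05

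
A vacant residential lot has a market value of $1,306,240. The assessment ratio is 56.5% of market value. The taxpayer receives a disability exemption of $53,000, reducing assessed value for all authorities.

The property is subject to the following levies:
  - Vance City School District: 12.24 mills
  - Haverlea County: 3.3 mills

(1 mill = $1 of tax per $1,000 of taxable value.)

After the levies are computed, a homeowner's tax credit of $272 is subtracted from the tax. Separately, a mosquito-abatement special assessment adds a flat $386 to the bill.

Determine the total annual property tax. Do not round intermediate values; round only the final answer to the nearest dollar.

$10,759

Assessed value = $1,306,240 × 0.565 = $738,025.6
Taxable value = $738,025.6 − $53,000 = $685,025.6
Vance City School District: $685,025.6 × 0.01224 = $8,384.713344
Haverlea County: $685,025.6 × 0.0033 = $2,260.58448
Levies subtotal = $10,645.297824
After credit = $10,645.297824 − $272 = $10,373.297824
Total = $10,373.297824 + $386 = $10,759.297824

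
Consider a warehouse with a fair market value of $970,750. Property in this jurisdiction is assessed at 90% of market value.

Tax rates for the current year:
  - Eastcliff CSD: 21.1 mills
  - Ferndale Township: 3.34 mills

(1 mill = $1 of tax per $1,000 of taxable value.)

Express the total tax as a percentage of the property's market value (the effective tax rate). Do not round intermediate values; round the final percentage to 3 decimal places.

2.200%

Assessed value = $970,750 × 0.9 = $873,675
Eastcliff CSD: $873,675 × 0.0211 = $18,434.5425
Ferndale Township: $873,675 × 0.00334 = $2,918.0745
Total tax = $21,352.617
Effective rate = $21,352.617 ÷ $970,750 = 2.200% of market value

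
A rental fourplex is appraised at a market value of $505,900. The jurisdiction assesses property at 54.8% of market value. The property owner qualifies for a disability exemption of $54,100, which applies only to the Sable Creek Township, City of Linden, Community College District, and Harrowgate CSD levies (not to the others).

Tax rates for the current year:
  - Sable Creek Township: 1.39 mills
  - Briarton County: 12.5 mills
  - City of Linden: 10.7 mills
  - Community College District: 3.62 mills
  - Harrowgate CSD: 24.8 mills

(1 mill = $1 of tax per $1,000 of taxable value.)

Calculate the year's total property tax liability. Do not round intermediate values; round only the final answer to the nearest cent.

Assessed value = $505,900 × 0.548 = $277,233.2
Sable Creek Township: ($277,233.2 − $54,100) × 0.00139 = $223,133.2 × 0.00139 = $310.155148
Briarton County: $277,233.2 × 0.0125 = $3,465.415
City of Linden: ($277,233.2 − $54,100) × 0.0107 = $223,133.2 × 0.0107 = $2,387.52524
Community College District: ($277,233.2 − $54,100) × 0.00362 = $223,133.2 × 0.00362 = $807.742184
Harrowgate CSD: ($277,233.2 − $54,100) × 0.0248 = $223,133.2 × 0.0248 = $5,533.70336
Total = $12,504.540932

$12,504.54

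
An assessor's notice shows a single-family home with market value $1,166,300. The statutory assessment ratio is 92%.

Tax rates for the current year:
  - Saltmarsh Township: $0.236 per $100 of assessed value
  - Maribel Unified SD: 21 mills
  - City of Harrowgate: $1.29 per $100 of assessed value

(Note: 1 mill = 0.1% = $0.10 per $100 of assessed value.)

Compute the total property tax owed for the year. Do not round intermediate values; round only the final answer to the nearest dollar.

Assessed value = $1,166,300 × 0.92 = $1,072,996
Saltmarsh Township: $1,072,996 × 0.00236 = $2,532.27056
Maribel Unified SD: $1,072,996 × 0.021 = $22,532.916
City of Harrowgate: $1,072,996 × 0.0129 = $13,841.6484
Total = $38,906.83496

$38,907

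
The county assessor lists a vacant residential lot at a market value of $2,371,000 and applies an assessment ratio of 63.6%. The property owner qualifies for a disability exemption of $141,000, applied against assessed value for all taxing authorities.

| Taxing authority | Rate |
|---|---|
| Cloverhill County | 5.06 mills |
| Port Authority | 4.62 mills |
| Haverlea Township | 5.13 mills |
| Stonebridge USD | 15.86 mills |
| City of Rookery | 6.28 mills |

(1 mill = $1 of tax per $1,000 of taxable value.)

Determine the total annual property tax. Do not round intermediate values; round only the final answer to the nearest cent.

$50,509.02

Assessed value = $2,371,000 × 0.636 = $1,507,956
Taxable value = $1,507,956 − $141,000 = $1,366,956
Cloverhill County: $1,366,956 × 0.00506 = $6,916.79736
Port Authority: $1,366,956 × 0.00462 = $6,315.33672
Haverlea Township: $1,366,956 × 0.00513 = $7,012.48428
Stonebridge USD: $1,366,956 × 0.01586 = $21,679.92216
City of Rookery: $1,366,956 × 0.00628 = $8,584.48368
Total = $6,916.79736 + $6,315.33672 + $7,012.48428 + $21,679.92216 + $8,584.48368 = $50,509.0242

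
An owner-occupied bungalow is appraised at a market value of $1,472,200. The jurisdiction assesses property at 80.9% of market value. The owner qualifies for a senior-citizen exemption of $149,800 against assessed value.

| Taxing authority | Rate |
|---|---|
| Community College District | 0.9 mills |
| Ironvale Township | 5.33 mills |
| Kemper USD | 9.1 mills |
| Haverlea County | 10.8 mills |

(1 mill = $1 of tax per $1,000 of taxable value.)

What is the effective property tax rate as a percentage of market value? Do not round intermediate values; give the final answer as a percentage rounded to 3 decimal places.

Assessed value = $1,472,200 × 0.809 = $1,191,009.8
Taxable value = $1,191,009.8 − $149,800 = $1,041,209.8
Community College District: $1,041,209.8 × 0.0009 = $937.08882
Ironvale Township: $1,041,209.8 × 0.00533 = $5,549.648234
Kemper USD: $1,041,209.8 × 0.0091 = $9,475.00918
Haverlea County: $1,041,209.8 × 0.0108 = $11,245.06584
Total tax = $27,206.812074
Effective rate = $27,206.812074 ÷ $1,472,200 = 1.848% of market value

1.848%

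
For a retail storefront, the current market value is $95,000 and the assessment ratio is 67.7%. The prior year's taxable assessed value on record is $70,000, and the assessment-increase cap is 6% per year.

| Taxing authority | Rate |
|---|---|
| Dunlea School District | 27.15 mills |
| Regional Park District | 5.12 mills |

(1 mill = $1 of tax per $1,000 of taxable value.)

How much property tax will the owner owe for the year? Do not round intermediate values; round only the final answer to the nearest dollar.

Uncapped assessed value = $95,000 × 0.677 = $64,315
Cap limit = $70,000 × 1.06 = $74,200
Taxable assessed value = min($64,315, $74,200) = $64,315 (cap does not bind)
Dunlea School District: $64,315 × 0.02715 = $1,746.15225
Regional Park District: $64,315 × 0.00512 = $329.2928
Total = $2,075.44505

$2,075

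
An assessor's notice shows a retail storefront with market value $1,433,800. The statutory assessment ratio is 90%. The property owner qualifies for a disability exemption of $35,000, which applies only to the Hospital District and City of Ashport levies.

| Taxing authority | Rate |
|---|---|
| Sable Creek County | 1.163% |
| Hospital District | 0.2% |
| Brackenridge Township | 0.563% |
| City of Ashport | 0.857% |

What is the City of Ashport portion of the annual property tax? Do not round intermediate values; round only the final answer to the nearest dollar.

$10,759

Assessed value = $1,433,800 × 0.9 = $1,290,420
City of Ashport taxable value = $1,290,420 − $35,000 = $1,255,420
City of Ashport levy = $1,255,420 × 0.00857 = $10,758.9494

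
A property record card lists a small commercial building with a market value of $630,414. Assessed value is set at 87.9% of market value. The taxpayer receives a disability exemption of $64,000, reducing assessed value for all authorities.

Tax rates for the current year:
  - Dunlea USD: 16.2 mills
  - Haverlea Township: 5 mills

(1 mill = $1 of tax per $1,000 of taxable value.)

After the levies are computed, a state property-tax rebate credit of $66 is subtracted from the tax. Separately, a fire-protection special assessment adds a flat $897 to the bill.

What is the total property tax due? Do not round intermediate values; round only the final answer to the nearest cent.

Assessed value = $630,414 × 0.879 = $554,133.906
Taxable value = $554,133.906 − $64,000 = $490,133.906
Dunlea USD: $490,133.906 × 0.0162 = $7,940.1692772
Haverlea Township: $490,133.906 × 0.005 = $2,450.66953
Levies subtotal = $10,390.8388072
After credit = $10,390.8388072 − $66 = $10,324.8388072
Total = $10,324.8388072 + $897 = $11,221.8388072

$11,221.84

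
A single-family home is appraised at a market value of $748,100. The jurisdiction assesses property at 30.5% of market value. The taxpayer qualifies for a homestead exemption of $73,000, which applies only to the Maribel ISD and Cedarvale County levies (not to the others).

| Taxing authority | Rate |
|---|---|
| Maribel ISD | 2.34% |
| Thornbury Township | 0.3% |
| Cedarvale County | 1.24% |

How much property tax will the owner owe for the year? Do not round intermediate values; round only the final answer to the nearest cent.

Assessed value = $748,100 × 0.305 = $228,170.5
Maribel ISD: ($228,170.5 − $73,000) × 0.0234 = $155,170.5 × 0.0234 = $3,630.9897
Thornbury Township: $228,170.5 × 0.003 = $684.5115
Cedarvale County: ($228,170.5 − $73,000) × 0.0124 = $155,170.5 × 0.0124 = $1,924.1142
Total = $6,239.6154

$6,239.62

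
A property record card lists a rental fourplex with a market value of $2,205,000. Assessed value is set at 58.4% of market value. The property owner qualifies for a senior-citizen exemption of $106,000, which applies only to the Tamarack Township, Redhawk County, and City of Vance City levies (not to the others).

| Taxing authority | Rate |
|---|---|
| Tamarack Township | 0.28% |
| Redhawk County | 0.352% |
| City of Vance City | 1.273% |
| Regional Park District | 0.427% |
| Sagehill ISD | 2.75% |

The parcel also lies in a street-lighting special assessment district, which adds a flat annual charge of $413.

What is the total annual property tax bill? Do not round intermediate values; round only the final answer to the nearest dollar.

Assessed value = $2,205,000 × 0.584 = $1,287,720
Tamarack Township: ($1,287,720 − $106,000) × 0.0028 = $1,181,720 × 0.0028 = $3,308.816
Redhawk County: ($1,287,720 − $106,000) × 0.00352 = $1,181,720 × 0.00352 = $4,159.6544
City of Vance City: ($1,287,720 − $106,000) × 0.01273 = $1,181,720 × 0.01273 = $15,043.2956
Regional Park District: $1,287,720 × 0.00427 = $5,498.5644
Sagehill ISD: $1,287,720 × 0.0275 = $35,412.3
Levies subtotal = $63,422.6304
Total = $63,422.6304 + $413 = $63,835.6304

$63,836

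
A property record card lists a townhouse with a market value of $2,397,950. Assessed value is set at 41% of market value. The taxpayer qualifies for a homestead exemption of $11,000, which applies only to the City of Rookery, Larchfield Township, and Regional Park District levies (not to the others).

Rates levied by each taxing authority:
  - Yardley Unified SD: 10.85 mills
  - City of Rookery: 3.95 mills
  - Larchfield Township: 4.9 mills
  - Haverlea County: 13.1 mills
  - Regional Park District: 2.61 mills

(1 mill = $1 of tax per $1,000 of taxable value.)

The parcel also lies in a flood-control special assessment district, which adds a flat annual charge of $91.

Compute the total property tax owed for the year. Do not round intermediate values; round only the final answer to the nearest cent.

Assessed value = $2,397,950 × 0.41 = $983,159.5
Yardley Unified SD: $983,159.5 × 0.01085 = $10,667.280575
City of Rookery: ($983,159.5 − $11,000) × 0.00395 = $972,159.5 × 0.00395 = $3,840.030025
Larchfield Township: ($983,159.5 − $11,000) × 0.0049 = $972,159.5 × 0.0049 = $4,763.58155
Haverlea County: $983,159.5 × 0.0131 = $12,879.38945
Regional Park District: ($983,159.5 − $11,000) × 0.00261 = $972,159.5 × 0.00261 = $2,537.336295
Levies subtotal = $34,687.617895
Total = $34,687.617895 + $91 = $34,778.617895

$34,778.62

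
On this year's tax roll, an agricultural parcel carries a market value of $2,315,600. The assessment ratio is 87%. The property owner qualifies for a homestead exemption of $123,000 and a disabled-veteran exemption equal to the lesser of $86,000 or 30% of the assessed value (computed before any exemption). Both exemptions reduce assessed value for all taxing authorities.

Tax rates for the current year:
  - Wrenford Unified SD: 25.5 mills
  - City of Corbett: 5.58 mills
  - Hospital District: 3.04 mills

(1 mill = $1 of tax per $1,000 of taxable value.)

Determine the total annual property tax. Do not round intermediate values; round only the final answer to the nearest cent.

$61,606.12

Assessed value = $2,315,600 × 0.87 = $2,014,572
Disabled-veteran exemption = min($86,000, 30% × $2,014,572) = min($86,000, $604,371.6) = $86,000 (dollar cap binds)
Taxable value = $2,014,572 − $123,000 − $86,000 = $1,805,572
Wrenford Unified SD: $1,805,572 × 0.0255 = $46,042.086
City of Corbett: $1,805,572 × 0.00558 = $10,075.09176
Hospital District: $1,805,572 × 0.00304 = $5,488.93888
Total = $61,606.11664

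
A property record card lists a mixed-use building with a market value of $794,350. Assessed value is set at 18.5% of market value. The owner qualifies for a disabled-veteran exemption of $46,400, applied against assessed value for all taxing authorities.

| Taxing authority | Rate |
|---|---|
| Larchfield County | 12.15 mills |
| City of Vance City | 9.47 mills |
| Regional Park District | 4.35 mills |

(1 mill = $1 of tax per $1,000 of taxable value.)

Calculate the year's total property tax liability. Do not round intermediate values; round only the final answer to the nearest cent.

Assessed value = $794,350 × 0.185 = $146,954.75
Taxable value = $146,954.75 − $46,400 = $100,554.75
Larchfield County: $100,554.75 × 0.01215 = $1,221.7402125
City of Vance City: $100,554.75 × 0.00947 = $952.2534825
Regional Park District: $100,554.75 × 0.00435 = $437.4131625
Total = $1,221.7402125 + $952.2534825 + $437.4131625 = $2,611.4068575

$2,611.41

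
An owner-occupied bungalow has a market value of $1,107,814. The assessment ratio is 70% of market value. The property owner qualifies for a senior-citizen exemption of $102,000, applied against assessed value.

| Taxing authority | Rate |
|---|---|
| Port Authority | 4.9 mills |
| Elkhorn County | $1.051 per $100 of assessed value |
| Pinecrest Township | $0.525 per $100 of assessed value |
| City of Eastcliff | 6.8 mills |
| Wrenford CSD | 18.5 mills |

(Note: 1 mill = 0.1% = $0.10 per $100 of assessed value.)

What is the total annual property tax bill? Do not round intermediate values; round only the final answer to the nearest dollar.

Assessed value = $1,107,814 × 0.7 = $775,469.8
Taxable value = $775,469.8 − $102,000 = $673,469.8
Port Authority: $673,469.8 × 0.0049 = $3,300.00202
Elkhorn County: $673,469.8 × 0.01051 = $7,078.167598
Pinecrest Township: $673,469.8 × 0.00525 = $3,535.71645
City of Eastcliff: $673,469.8 × 0.0068 = $4,579.59464
Wrenford CSD: $673,469.8 × 0.0185 = $12,459.1913
Total = $30,952.672008

$30,953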